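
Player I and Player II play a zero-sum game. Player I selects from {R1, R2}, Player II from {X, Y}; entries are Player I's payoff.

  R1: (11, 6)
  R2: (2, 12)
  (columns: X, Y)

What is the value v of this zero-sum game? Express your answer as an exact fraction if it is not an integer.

Row minima: R1 → 6, R2 → 2; maximin = 6.
Column maxima: X → 11, Y → 12; minimax = 11.
6 ≠ 11, so there is no saddle point; optimal play is mixed.
Let Player I play R1 with probability p. Expected payoff against X: 11p + 2(1−p) = 9p + 2; against Y: 6p + 12(1−p) = −6p + 12.
Setting these equal: 9p + 2 = −6p + 12 ⇒ 15p = 10 ⇒ p = 2/3, and the value is (9)·(2/3) + 2 = 8.
For Player II: with q = P(X), equating R1's and R2's payoffs gives 5q + 6 = −10q + 12 ⇒ q = 2/5.

8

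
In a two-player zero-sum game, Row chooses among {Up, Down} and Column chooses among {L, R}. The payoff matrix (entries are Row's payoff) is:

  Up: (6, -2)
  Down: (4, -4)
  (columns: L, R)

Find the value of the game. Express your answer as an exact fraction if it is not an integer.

-2

Row minima: Up → -2, Down → -4; maximin = -2.
Column maxima: L → 6, R → -2; minimax = -2.
Since maximin = minimax = -2, there is a saddle point and the value is -2.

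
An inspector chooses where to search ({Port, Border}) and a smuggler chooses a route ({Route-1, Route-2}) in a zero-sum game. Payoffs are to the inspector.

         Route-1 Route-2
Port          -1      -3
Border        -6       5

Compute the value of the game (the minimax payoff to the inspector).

-23/13

Row minima: Port → -3, Border → -6; maximin = -3.
Column maxima: Route-1 → -1, Route-2 → 5; minimax = -1.
-3 ≠ -1, so there is no saddle point; optimal play is mixed.
Let the inspector play Port with probability p. Expected payoff against Route-1: (-1)p + (-6)(1−p) = 5p − 6; against Route-2: (-3)p + 5(1−p) = −8p + 5.
Setting these equal: 5p − 6 = −8p + 5 ⇒ 13p = 11 ⇒ p = 11/13, and the value is (5)·(11/13) − 6 = -23/13.
For the smuggler: with q = P(Route-1), equating Port's and Border's payoffs gives 2q − 3 = −11q + 5 ⇒ q = 8/13.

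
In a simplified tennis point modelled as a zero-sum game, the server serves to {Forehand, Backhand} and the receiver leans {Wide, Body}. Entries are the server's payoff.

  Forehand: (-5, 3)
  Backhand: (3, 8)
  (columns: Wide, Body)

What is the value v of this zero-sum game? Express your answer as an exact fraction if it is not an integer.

Row minima: Forehand → -5, Backhand → 3; maximin = 3.
Column maxima: Wide → 3, Body → 8; minimax = 3.
Since maximin = minimax = 3, there is a saddle point and the value is 3.

3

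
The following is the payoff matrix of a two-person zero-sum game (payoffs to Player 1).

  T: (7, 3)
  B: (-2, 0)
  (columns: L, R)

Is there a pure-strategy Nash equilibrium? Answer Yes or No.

Yes

Row minima: T → 3, B → -2; maximin = 3.
Column maxima: L → 7, R → 3; minimax = 3.
maximin = minimax = 3, so a saddle point exists.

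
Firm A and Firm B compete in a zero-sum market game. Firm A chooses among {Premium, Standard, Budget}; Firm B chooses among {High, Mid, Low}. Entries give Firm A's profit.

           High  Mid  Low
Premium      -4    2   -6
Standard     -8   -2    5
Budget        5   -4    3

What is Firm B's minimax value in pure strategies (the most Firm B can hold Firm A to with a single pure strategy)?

Column maxima: High → 5, Mid → 2, Low → 5.
The smallest of these is 2.

2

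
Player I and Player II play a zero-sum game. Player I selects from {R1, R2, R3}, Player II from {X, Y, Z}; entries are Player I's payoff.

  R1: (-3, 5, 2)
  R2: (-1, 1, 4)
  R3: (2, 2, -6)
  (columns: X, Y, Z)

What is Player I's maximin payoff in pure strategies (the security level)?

-1

Row minima: R1 → -3, R2 → -1, R3 → -6.
The best of these is -1.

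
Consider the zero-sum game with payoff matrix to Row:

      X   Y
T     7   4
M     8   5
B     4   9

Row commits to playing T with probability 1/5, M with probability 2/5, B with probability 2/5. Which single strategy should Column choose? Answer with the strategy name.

If Column plays X, Row's expected payoff is (1/5)·7 + (2/5)·8 + (2/5)·4 = 31/5.
If Column plays Y, Row's expected payoff is (1/5)·4 + (2/5)·5 + (2/5)·9 = 32/5.
Column minimizes Row's payoff; the smallest is 31/5, so the best response is X.

X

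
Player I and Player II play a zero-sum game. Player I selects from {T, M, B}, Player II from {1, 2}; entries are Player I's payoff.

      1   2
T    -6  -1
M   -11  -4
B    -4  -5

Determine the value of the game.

-13/3

Row minima: T → -6, M → -11, B → -5; maximin = -5.
Column maxima: 1 → -4, 2 → -1; minimax = -4.
-5 ≠ -4, so there is no saddle point; optimal play is mixed.
M is strictly dominated by T, so Player I never plays it.
On the remaining 2×2 (T, B vs 1, 2):
Let Player I play T with probability p. Expected payoff against 1: (-6)p + (-4)(1−p) = −2p − 4; against 2: (-1)p + (-5)(1−p) = 4p − 5.
Setting these equal: −2p − 4 = 4p − 5 ⇒ −6p = -1 ⇒ p = 1/6, and the value is (-2)·(1/6) − 4 = -13/3.
For Player II: with q = P(1), equating T's and B's payoffs gives −5q − 1 = q − 5 ⇒ q = 2/3.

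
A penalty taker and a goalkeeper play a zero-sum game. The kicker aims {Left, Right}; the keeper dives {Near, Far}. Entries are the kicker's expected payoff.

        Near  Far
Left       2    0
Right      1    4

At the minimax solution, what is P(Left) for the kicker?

Row minima: Left → 0, Right → 1; maximin = 1.
Column maxima: Near → 2, Far → 4; minimax = 2.
1 ≠ 2, so there is no saddle point; optimal play is mixed.
Let the kicker play Left with probability p. Expected payoff against Near: 2p + 1(1−p) = p + 1; against Far: 0p + 4(1−p) = −4p + 4.
Setting these equal: p + 1 = −4p + 4 ⇒ 5p = 3 ⇒ p = 3/5, and the value is (1)·(3/5) + 1 = 8/5.
For the keeper: with q = P(Near), equating Left's and Right's payoffs gives 2q = −3q + 4 ⇒ q = 4/5.

3/5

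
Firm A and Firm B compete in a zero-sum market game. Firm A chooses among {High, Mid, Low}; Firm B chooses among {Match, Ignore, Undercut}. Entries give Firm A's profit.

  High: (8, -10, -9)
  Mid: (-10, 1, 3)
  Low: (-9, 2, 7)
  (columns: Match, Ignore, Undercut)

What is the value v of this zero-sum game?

Row minima: High → -10, Mid → -10, Low → -9; maximin = -9.
Column maxima: Match → 8, Ignore → 2, Undercut → 7; minimax = 2.
-9 ≠ 2, so there is no saddle point; optimal play is mixed.
Mid is strictly dominated by Low, so Firm A never plays it.
Undercut is strictly dominated by Ignore (it gives Firm A strictly more in every row), so Firm B never plays it.
On the remaining 2×2 (High, Low vs Match, Ignore):
Let Firm A play High with probability p. Expected payoff against Match: 8p + (-9)(1−p) = 17p − 9; against Ignore: (-10)p + 2(1−p) = −12p + 2.
Setting these equal: 17p − 9 = −12p + 2 ⇒ 29p = 11 ⇒ p = 11/29, and the value is (17)·(11/29) − 9 = -74/29.
For Firm B: with q = P(Match), equating High's and Low's payoffs gives 18q − 10 = −11q + 2 ⇒ q = 12/29.

-74/29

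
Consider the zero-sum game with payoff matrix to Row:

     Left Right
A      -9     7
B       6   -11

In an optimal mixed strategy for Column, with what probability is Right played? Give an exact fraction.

5/11

Row minima: A → -9, B → -11; maximin = -9.
Column maxima: Left → 6, Right → 7; minimax = 6.
-9 ≠ 6, so there is no saddle point; optimal play is mixed.
Let Row play A with probability p. Expected payoff against Left: (-9)p + 6(1−p) = −15p + 6; against Right: 7p + (-11)(1−p) = 18p − 11.
Setting these equal: −15p + 6 = 18p − 11 ⇒ −33p = -17 ⇒ p = 17/33, and the value is (-15)·(17/33) + 6 = -19/11.
For Column: with q = P(Left), equating A's and B's payoffs gives −16q + 7 = 17q − 11 ⇒ q = 6/11.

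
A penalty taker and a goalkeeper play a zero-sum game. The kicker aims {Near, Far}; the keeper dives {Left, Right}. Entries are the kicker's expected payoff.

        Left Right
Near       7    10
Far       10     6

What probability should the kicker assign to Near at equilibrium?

4/7

Row minima: Near → 7, Far → 6; maximin = 7.
Column maxima: Left → 10, Right → 10; minimax = 10.
7 ≠ 10, so there is no saddle point; optimal play is mixed.
Let the kicker play Near with probability p. Expected payoff against Left: 7p + 10(1−p) = −3p + 10; against Right: 10p + 6(1−p) = 4p + 6.
Setting these equal: −3p + 10 = 4p + 6 ⇒ −7p = -4 ⇒ p = 4/7, and the value is (-3)·(4/7) + 10 = 58/7.
For the keeper: with q = P(Left), equating Near's and Far's payoffs gives −3q + 10 = 4q + 6 ⇒ q = 4/7.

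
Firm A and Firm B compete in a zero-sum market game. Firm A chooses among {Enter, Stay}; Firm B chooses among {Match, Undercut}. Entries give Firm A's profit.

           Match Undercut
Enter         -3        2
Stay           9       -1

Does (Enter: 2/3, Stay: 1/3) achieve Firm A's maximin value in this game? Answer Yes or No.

Yes

Against Match this mix gives (2/3)·(-3) + (1/3)·9 = 1.
Against Undercut this mix gives (2/3)·2 + (1/3)·(-1) = 1.
All of Firm B's active replies (Match, Undercut) yield 1, and no column does worse for Firm A. The mix makes Firm B indifferent and guarantees 1, so it is optimal.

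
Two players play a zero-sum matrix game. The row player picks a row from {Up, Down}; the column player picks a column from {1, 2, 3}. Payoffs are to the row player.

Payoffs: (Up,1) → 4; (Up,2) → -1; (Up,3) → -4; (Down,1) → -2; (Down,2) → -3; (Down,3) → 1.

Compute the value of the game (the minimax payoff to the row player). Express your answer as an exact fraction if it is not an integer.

-13/7

Row minima: Up → -4, Down → -3; maximin = -3.
Column maxima: 1 → 4, 2 → -1, 3 → 1; minimax = -1.
-3 ≠ -1, so there is no saddle point; optimal play is mixed.
1 is strictly dominated by 2 (it gives the row player strictly more in every row), so the column player never plays it.
On the remaining 2×2 (Up, Down vs 2, 3):
Let the row player play Up with probability p. Expected payoff against 2: (-1)p + (-3)(1−p) = 2p − 3; against 3: (-4)p + 1(1−p) = −5p + 1.
Setting these equal: 2p − 3 = −5p + 1 ⇒ 7p = 4 ⇒ p = 4/7, and the value is (2)·(4/7) − 3 = -13/7.
For the column player: with q = P(2), equating Up's and Down's payoffs gives 3q − 4 = −4q + 1 ⇒ q = 5/7.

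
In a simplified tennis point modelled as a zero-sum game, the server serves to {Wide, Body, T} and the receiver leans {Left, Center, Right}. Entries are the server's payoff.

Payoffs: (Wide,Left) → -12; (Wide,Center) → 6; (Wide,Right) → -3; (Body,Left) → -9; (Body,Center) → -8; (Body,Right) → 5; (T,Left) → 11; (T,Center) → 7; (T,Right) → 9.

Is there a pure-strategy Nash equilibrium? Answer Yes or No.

Row minima: Wide → -12, Body → -9, T → 7; maximin = 7.
Column maxima: Left → 11, Center → 7, Right → 9; minimax = 7.
maximin = minimax = 7, so a saddle point exists.

Yes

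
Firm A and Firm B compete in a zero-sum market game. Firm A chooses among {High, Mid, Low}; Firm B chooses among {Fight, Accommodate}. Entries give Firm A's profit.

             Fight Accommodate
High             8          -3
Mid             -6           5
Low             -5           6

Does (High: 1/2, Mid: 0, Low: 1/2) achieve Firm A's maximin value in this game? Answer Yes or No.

Yes

Against Fight this mix gives (1/2)·8 + (1/2)·(-5) = 3/2.
Against Accommodate this mix gives (1/2)·(-3) + (1/2)·6 = 3/2.
All of Firm B's active replies (Fight, Accommodate) yield 3/2, and no column does worse for Firm A. The mix makes Firm B indifferent and guarantees 3/2, so it is optimal.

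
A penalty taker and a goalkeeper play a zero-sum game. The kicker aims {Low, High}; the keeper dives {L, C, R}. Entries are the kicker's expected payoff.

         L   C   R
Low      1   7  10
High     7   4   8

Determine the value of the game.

5

Row minima: Low → 1, High → 4; maximin = 4.
Column maxima: L → 7, C → 7, R → 10; minimax = 7.
4 ≠ 7, so there is no saddle point; optimal play is mixed.
R is strictly dominated by L (it gives the kicker strictly more in every row), so the keeper never plays it.
On the remaining 2×2 (Low, High vs L, C):
Let the kicker play Low with probability p. Expected payoff against L: 1p + 7(1−p) = −6p + 7; against C: 7p + 4(1−p) = 3p + 4.
Setting these equal: −6p + 7 = 3p + 4 ⇒ −9p = -3 ⇒ p = 1/3, and the value is (-6)·(1/3) + 7 = 5.
For the keeper: with q = P(L), equating Low's and High's payoffs gives −6q + 7 = 3q + 4 ⇒ q = 1/3.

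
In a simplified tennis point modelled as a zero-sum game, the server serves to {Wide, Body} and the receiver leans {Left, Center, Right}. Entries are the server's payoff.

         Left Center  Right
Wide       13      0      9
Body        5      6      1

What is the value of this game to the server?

27/7

Row minima: Wide → 0, Body → 1; maximin = 1.
Column maxima: Left → 13, Center → 6, Right → 9; minimax = 6.
1 ≠ 6, so there is no saddle point; optimal play is mixed.
Left is strictly dominated by Right (it gives the server strictly more in every row), so the receiver never plays it.
On the remaining 2×2 (Wide, Body vs Center, Right):
Let the server play Wide with probability p. Expected payoff against Center: 0p + 6(1−p) = −6p + 6; against Right: 9p + 1(1−p) = 8p + 1.
Setting these equal: −6p + 6 = 8p + 1 ⇒ −14p = -5 ⇒ p = 5/14, and the value is (-6)·(5/14) + 6 = 27/7.
For the receiver: with q = P(Center), equating Wide's and Body's payoffs gives −9q + 9 = 5q + 1 ⇒ q = 4/7.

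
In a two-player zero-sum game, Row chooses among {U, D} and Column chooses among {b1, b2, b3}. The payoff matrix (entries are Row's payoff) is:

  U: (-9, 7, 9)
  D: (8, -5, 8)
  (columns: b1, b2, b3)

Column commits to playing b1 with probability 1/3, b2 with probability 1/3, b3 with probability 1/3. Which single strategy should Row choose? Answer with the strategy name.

D

Expected payoff of U: (1/3)·(-9) + (1/3)·7 + (1/3)·9 = 7/3.
Expected payoff of D: (1/3)·8 + (1/3)·(-5) + (1/3)·8 = 11/3.
The largest is 11/3, so Row's best response is D.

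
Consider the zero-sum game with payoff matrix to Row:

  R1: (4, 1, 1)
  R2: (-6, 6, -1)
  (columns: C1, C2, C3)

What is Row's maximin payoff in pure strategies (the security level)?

1

Row minima: R1 → 1, R2 → -6.
The best of these is 1.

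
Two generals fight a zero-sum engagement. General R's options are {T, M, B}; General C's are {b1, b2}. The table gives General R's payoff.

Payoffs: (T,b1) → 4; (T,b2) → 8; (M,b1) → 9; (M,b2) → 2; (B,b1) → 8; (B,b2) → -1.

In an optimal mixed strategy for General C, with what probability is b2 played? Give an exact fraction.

Row minima: T → 4, M → 2, B → -1; maximin = 4.
Column maxima: b1 → 9, b2 → 8; minimax = 8.
4 ≠ 8, so there is no saddle point; optimal play is mixed.
B is strictly dominated by M, so General R never plays it.
On the remaining 2×2 (T, M vs b1, b2):
Let General R play T with probability p. Expected payoff against b1: 4p + 9(1−p) = −5p + 9; against b2: 8p + 2(1−p) = 6p + 2.
Setting these equal: −5p + 9 = 6p + 2 ⇒ −11p = -7 ⇒ p = 7/11, and the value is (-5)·(7/11) + 9 = 64/11.
For General C: with q = P(b1), equating T's and M's payoffs gives −4q + 8 = 7q + 2 ⇒ q = 6/11.

5/11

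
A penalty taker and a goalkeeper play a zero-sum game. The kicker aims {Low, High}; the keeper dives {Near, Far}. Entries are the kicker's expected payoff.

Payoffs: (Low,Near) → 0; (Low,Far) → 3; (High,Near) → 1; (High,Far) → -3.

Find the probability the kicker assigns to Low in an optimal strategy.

Row minima: Low → 0, High → -3; maximin = 0.
Column maxima: Near → 1, Far → 3; minimax = 1.
0 ≠ 1, so there is no saddle point; optimal play is mixed.
Let the kicker play Low with probability p. Expected payoff against Near: 0p + 1(1−p) = −p + 1; against Far: 3p + (-3)(1−p) = 6p − 3.
Setting these equal: −p + 1 = 6p − 3 ⇒ −7p = -4 ⇒ p = 4/7, and the value is (-1)·(4/7) + 1 = 3/7.
For the keeper: with q = P(Near), equating Low's and High's payoffs gives −3q + 3 = 4q − 3 ⇒ q = 6/7.

4/7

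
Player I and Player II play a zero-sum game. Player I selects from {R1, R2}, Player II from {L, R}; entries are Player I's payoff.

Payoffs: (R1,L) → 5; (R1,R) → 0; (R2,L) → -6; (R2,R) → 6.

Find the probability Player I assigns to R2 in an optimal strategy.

Row minima: R1 → 0, R2 → -6; maximin = 0.
Column maxima: L → 5, R → 6; minimax = 5.
0 ≠ 5, so there is no saddle point; optimal play is mixed.
Let Player I play R1 with probability p. Expected payoff against L: 5p + (-6)(1−p) = 11p − 6; against R: 0p + 6(1−p) = −6p + 6.
Setting these equal: 11p − 6 = −6p + 6 ⇒ 17p = 12 ⇒ p = 12/17, and the value is (11)·(12/17) − 6 = 30/17.
For Player II: with q = P(L), equating R1's and R2's payoffs gives 5q = −12q + 6 ⇒ q = 6/17.

5/17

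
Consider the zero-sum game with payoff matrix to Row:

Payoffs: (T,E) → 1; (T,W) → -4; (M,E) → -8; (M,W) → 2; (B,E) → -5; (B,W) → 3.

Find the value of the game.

-17/13

Row minima: T → -4, M → -8, B → -5; maximin = -4.
Column maxima: E → 1, W → 3; minimax = 1.
-4 ≠ 1, so there is no saddle point; optimal play is mixed.
M is strictly dominated by B, so Row never plays it.
On the remaining 2×2 (T, B vs E, W):
Let Row play T with probability p. Expected payoff against E: 1p + (-5)(1−p) = 6p − 5; against W: (-4)p + 3(1−p) = −7p + 3.
Setting these equal: 6p − 5 = −7p + 3 ⇒ 13p = 8 ⇒ p = 8/13, and the value is (6)·(8/13) − 5 = -17/13.
For Column: with q = P(E), equating T's and B's payoffs gives 5q − 4 = −8q + 3 ⇒ q = 7/13.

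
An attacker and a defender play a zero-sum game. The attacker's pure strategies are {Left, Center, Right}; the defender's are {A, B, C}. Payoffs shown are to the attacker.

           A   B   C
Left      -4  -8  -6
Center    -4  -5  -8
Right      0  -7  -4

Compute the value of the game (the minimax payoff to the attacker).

-6

Row minima: Left → -8, Center → -8, Right → -7; maximin = -7.
Column maxima: A → 0, B → -5, C → -4; minimax = -5.
-7 ≠ -5, so there is no saddle point; optimal play is mixed.
Left is strictly dominated by Right, so the attacker never plays it.
A is strictly dominated by B (it gives the attacker strictly more in every row), so the defender never plays it.
On the remaining 2×2 (Center, Right vs B, C):
Let the attacker play Center with probability p. Expected payoff against B: (-5)p + (-7)(1−p) = 2p − 7; against C: (-8)p + (-4)(1−p) = −4p − 4.
Setting these equal: 2p − 7 = −4p − 4 ⇒ 6p = 3 ⇒ p = 1/2, and the value is (2)·(1/2) − 7 = -6.
For the defender: with q = P(B), equating Center's and Right's payoffs gives 3q − 8 = −3q − 4 ⇒ q = 2/3.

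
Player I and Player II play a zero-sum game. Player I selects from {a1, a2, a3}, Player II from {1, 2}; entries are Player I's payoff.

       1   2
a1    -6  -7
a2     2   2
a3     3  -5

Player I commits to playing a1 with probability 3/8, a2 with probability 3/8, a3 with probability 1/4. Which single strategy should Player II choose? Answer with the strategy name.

2

If Player II plays 1, Player I's expected payoff is (3/8)·(-6) + (3/8)·2 + (1/4)·3 = -3/4.
If Player II plays 2, Player I's expected payoff is (3/8)·(-7) + (3/8)·2 + (1/4)·(-5) = -25/8.
Player II minimizes Player I's payoff; the smallest is -25/8, so the best response is 2.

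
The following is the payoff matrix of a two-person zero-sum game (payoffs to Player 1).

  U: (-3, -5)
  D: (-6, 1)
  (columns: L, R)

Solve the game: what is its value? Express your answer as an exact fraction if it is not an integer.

-11/3

Row minima: U → -5, D → -6; maximin = -5.
Column maxima: L → -3, R → 1; minimax = -3.
-5 ≠ -3, so there is no saddle point; optimal play is mixed.
Let Player 1 play U with probability p. Expected payoff against L: (-3)p + (-6)(1−p) = 3p − 6; against R: (-5)p + 1(1−p) = −6p + 1.
Setting these equal: 3p − 6 = −6p + 1 ⇒ 9p = 7 ⇒ p = 7/9, and the value is (3)·(7/9) − 6 = -11/3.
For Player 2: with q = P(L), equating U's and D's payoffs gives 2q − 5 = −7q + 1 ⇒ q = 2/3.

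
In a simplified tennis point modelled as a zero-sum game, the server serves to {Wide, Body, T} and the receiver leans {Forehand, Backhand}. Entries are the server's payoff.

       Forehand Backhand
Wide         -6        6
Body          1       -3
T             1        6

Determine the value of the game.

Row minima: Wide → -6, Body → -3, T → 1; maximin = 1.
Column maxima: Forehand → 1, Backhand → 6; minimax = 1.
Since maximin = minimax = 1, there is a saddle point and the value is 1.

1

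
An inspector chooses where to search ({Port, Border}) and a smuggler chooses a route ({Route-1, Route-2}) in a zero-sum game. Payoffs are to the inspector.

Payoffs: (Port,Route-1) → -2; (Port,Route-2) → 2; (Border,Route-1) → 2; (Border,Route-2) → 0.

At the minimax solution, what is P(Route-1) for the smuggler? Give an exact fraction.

Row minima: Port → -2, Border → 0; maximin = 0.
Column maxima: Route-1 → 2, Route-2 → 2; minimax = 2.
0 ≠ 2, so there is no saddle point; optimal play is mixed.
Let the inspector play Port with probability p. Expected payoff against Route-1: (-2)p + 2(1−p) = −4p + 2; against Route-2: 2p + 0(1−p) = 2p.
Setting these equal: −4p + 2 = 2p ⇒ −6p = -2 ⇒ p = 1/3, and the value is (-4)·(1/3) + 2 = 2/3.
For the smuggler: with q = P(Route-1), equating Port's and Border's payoffs gives −4q + 2 = 2q ⇒ q = 1/3.

1/3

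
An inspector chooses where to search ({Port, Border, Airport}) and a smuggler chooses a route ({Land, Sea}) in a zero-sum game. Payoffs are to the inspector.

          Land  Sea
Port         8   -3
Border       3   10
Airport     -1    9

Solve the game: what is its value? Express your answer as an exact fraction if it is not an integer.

Row minima: Port → -3, Border → 3, Airport → -1; maximin = 3.
Column maxima: Land → 8, Sea → 10; minimax = 8.
3 ≠ 8, so there is no saddle point; optimal play is mixed.
Airport is strictly dominated by Border, so the inspector never plays it.
On the remaining 2×2 (Port, Border vs Land, Sea):
Let the inspector play Port with probability p. Expected payoff against Land: 8p + 3(1−p) = 5p + 3; against Sea: (-3)p + 10(1−p) = −13p + 10.
Setting these equal: 5p + 3 = −13p + 10 ⇒ 18p = 7 ⇒ p = 7/18, and the value is (5)·(7/18) + 3 = 89/18.
For the smuggler: with q = P(Land), equating Port's and Border's payoffs gives 11q − 3 = −7q + 10 ⇒ q = 13/18.

89/18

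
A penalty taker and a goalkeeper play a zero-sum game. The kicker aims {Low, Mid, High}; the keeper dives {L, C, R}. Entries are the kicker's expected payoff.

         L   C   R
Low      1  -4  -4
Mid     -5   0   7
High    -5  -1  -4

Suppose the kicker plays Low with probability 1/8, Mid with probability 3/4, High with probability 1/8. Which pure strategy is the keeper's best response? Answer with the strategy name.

L

If the keeper plays L, the kicker's expected payoff is (1/8)·1 + (3/4)·(-5) + (1/8)·(-5) = -17/4.
If the keeper plays C, the kicker's expected payoff is (1/8)·(-4) + (3/4)·0 + (1/8)·(-1) = -5/8.
If the keeper plays R, the kicker's expected payoff is (1/8)·(-4) + (3/4)·7 + (1/8)·(-4) = 17/4.
The keeper minimizes the kicker's payoff; the smallest is -17/4, so the best response is L.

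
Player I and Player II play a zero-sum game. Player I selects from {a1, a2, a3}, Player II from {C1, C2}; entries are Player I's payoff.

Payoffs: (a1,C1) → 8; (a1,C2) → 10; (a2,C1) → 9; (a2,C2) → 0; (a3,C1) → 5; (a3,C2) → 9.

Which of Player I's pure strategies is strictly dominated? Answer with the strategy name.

a3

a1 gives a strictly higher payoff than a3 against every column: 8 > 5, 10 > 9.
So a3 is strictly dominated and Player I never plays it.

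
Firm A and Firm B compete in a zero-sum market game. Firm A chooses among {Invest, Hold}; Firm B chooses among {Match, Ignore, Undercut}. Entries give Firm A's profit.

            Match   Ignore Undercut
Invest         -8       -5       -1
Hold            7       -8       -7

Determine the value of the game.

-11/2

Row minima: Invest → -8, Hold → -8; maximin = -8.
Column maxima: Match → 7, Ignore → -5, Undercut → -1; minimax = -5.
-8 ≠ -5, so there is no saddle point; optimal play is mixed.
Undercut is strictly dominated by Ignore (it gives Firm A strictly more in every row), so Firm B never plays it.
On the remaining 2×2 (Invest, Hold vs Match, Ignore):
Let Firm A play Invest with probability p. Expected payoff against Match: (-8)p + 7(1−p) = −15p + 7; against Ignore: (-5)p + (-8)(1−p) = 3p − 8.
Setting these equal: −15p + 7 = 3p − 8 ⇒ −18p = -15 ⇒ p = 5/6, and the value is (-15)·(5/6) + 7 = -11/2.
For Firm B: with q = P(Match), equating Invest's and Hold's payoffs gives −3q − 5 = 15q − 8 ⇒ q = 1/6.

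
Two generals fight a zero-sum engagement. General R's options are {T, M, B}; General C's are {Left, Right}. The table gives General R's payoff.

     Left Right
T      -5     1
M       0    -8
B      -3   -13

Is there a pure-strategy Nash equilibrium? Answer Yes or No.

No

Row minima: T → -5, M → -8, B → -13; maximin = -5.
Column maxima: Left → 0, Right → 1; minimax = 0.
-5 ≠ 0, so no pure-strategy equilibrium exists.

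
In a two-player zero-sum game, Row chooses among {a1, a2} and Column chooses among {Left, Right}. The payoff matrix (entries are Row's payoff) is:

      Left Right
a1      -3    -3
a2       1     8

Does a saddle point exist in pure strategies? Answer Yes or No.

Row minima: a1 → -3, a2 → 1; maximin = 1.
Column maxima: Left → 1, Right → 8; minimax = 1.
maximin = minimax = 1, so a saddle point exists.

Yes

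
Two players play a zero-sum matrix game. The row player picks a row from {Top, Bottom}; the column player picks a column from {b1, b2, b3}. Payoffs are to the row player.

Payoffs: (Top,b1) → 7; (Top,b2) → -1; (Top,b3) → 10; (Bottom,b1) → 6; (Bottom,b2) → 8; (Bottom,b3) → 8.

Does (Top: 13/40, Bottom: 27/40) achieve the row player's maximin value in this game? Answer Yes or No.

No

Against b1 this mix gives (13/40)·7 + (27/40)·6 = 253/40.
Against b2 this mix gives (13/40)·(-1) + (27/40)·8 = 203/40.
Against b3 this mix gives (13/40)·10 + (27/40)·8 = 173/20.
The column player will play b2, holding the row player to 203/40. Shifting weight toward the row that does better against b2 would raise this floor (the equalizing mix achieves 31/5 against both b2 and b1), so the proposed strategy is not optimal.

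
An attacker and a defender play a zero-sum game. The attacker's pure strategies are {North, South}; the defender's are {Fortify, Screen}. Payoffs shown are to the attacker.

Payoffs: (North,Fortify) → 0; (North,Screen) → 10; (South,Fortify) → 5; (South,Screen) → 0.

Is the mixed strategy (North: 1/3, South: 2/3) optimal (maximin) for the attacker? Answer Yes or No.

Yes

Against Fortify this mix gives (1/3)·0 + (2/3)·5 = 10/3.
Against Screen this mix gives (1/3)·10 + (2/3)·0 = 10/3.
All of the defender's active replies (Fortify, Screen) yield 10/3, and no column does worse for the attacker. The mix makes the defender indifferent and guarantees 10/3, so it is optimal.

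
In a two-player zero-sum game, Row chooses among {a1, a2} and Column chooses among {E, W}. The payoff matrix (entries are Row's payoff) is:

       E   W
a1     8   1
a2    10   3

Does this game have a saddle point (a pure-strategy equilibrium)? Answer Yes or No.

Row minima: a1 → 1, a2 → 3; maximin = 3.
Column maxima: E → 10, W → 3; minimax = 3.
maximin = minimax = 3, so a saddle point exists.

Yes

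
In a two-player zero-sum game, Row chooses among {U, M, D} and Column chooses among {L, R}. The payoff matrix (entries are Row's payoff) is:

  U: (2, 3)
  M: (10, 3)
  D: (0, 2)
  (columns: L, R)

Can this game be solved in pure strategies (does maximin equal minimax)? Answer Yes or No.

Row minima: U → 2, M → 3, D → 0; maximin = 3.
Column maxima: L → 10, R → 3; minimax = 3.
maximin = minimax = 3, so a saddle point exists.

Yes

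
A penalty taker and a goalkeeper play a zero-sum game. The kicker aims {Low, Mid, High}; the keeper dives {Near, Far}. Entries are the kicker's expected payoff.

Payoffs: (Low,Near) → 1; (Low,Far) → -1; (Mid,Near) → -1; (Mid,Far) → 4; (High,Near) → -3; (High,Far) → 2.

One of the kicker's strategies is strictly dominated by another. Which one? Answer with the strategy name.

High

Mid gives a strictly higher payoff than High against every column: -1 > -3, 4 > 2.
So High is strictly dominated and the kicker never plays it.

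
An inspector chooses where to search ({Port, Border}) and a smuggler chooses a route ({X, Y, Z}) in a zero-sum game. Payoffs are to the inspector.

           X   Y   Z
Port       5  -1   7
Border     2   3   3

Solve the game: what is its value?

Row minima: Port → -1, Border → 2; maximin = 2.
Column maxima: X → 5, Y → 3, Z → 7; minimax = 3.
2 ≠ 3, so there is no saddle point; optimal play is mixed.
Z is strictly dominated by X (it gives the inspector strictly more in every row), so the smuggler never plays it.
On the remaining 2×2 (Port, Border vs X, Y):
Let the inspector play Port with probability p. Expected payoff against X: 5p + 2(1−p) = 3p + 2; against Y: (-1)p + 3(1−p) = −4p + 3.
Setting these equal: 3p + 2 = −4p + 3 ⇒ 7p = 1 ⇒ p = 1/7, and the value is (3)·(1/7) + 2 = 17/7.
For the smuggler: with q = P(X), equating Port's and Border's payoffs gives 6q − 1 = −q + 3 ⇒ q = 4/7.

17/7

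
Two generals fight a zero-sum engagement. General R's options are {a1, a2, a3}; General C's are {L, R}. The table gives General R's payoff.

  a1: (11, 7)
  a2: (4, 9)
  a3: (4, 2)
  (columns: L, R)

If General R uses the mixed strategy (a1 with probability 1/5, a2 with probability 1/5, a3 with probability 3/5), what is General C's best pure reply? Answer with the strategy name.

If General C plays L, General R's expected payoff is (1/5)·11 + (1/5)·4 + (3/5)·4 = 27/5.
If General C plays R, General R's expected payoff is (1/5)·7 + (1/5)·9 + (3/5)·2 = 22/5.
General C minimizes General R's payoff; the smallest is 22/5, so the best response is R.

R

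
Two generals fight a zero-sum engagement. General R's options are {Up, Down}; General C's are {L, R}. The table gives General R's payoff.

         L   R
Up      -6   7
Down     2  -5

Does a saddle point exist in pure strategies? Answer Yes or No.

Row minima: Up → -6, Down → -5; maximin = -5.
Column maxima: L → 2, R → 7; minimax = 2.
-5 ≠ 2, so no pure-strategy equilibrium exists.

No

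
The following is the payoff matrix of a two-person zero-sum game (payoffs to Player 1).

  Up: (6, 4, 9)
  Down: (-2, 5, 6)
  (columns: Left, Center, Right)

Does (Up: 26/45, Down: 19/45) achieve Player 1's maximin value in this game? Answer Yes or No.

Against Left this mix gives (26/45)·6 + (19/45)·(-2) = 118/45.
Against Center this mix gives (26/45)·4 + (19/45)·5 = 199/45.
Against Right this mix gives (26/45)·9 + (19/45)·6 = 116/15.
Player 2 will play Left, holding Player 1 to 118/45. Shifting weight toward the row that does better against Left would raise this floor (the equalizing mix achieves 38/9 against both Left and Center), so the proposed strategy is not optimal.

No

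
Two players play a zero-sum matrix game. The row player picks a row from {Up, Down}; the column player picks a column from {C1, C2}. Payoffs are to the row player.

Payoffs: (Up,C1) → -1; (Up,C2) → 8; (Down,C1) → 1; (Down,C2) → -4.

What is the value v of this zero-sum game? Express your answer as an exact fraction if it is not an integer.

2/7

Row minima: Up → -1, Down → -4; maximin = -1.
Column maxima: C1 → 1, C2 → 8; minimax = 1.
-1 ≠ 1, so there is no saddle point; optimal play is mixed.
Let the row player play Up with probability p. Expected payoff against C1: (-1)p + 1(1−p) = −2p + 1; against C2: 8p + (-4)(1−p) = 12p − 4.
Setting these equal: −2p + 1 = 12p − 4 ⇒ −14p = -5 ⇒ p = 5/14, and the value is (-2)·(5/14) + 1 = 2/7.
For the column player: with q = P(C1), equating Up's and Down's payoffs gives −9q + 8 = 5q − 4 ⇒ q = 6/7.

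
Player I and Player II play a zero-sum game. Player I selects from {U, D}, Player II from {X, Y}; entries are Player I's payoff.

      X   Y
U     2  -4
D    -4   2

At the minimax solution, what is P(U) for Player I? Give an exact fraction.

1/2

Row minima: U → -4, D → -4; maximin = -4.
Column maxima: X → 2, Y → 2; minimax = 2.
-4 ≠ 2, so there is no saddle point; optimal play is mixed.
Let Player I play U with probability p. Expected payoff against X: 2p + (-4)(1−p) = 6p − 4; against Y: (-4)p + 2(1−p) = −6p + 2.
Setting these equal: 6p − 4 = −6p + 2 ⇒ 12p = 6 ⇒ p = 1/2, and the value is (6)·(1/2) − 4 = -1.
For Player II: with q = P(X), equating U's and D's payoffs gives 6q − 4 = −6q + 2 ⇒ q = 1/2.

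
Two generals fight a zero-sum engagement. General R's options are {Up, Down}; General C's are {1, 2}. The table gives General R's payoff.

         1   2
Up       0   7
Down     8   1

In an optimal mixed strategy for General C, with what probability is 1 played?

3/7

Row minima: Up → 0, Down → 1; maximin = 1.
Column maxima: 1 → 8, 2 → 7; minimax = 7.
1 ≠ 7, so there is no saddle point; optimal play is mixed.
Let General R play Up with probability p. Expected payoff against 1: 0p + 8(1−p) = −8p + 8; against 2: 7p + 1(1−p) = 6p + 1.
Setting these equal: −8p + 8 = 6p + 1 ⇒ −14p = -7 ⇒ p = 1/2, and the value is (-8)·(1/2) + 8 = 4.
For General C: with q = P(1), equating Up's and Down's payoffs gives −7q + 7 = 7q + 1 ⇒ q = 3/7.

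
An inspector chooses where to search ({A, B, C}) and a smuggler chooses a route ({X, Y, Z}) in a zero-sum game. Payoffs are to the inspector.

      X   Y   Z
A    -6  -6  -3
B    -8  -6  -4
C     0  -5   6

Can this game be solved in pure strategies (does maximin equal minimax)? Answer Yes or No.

Row minima: A → -6, B → -8, C → -5; maximin = -5.
Column maxima: X → 0, Y → -5, Z → 6; minimax = -5.
maximin = minimax = -5, so a saddle point exists.

Yes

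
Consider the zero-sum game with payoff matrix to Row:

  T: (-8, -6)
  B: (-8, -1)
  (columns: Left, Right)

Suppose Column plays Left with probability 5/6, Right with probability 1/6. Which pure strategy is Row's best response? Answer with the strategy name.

Expected payoff of T: (5/6)·(-8) + (1/6)·(-6) = -23/3.
Expected payoff of B: (5/6)·(-8) + (1/6)·(-1) = -41/6.
The largest is -41/6, so Row's best response is B.

B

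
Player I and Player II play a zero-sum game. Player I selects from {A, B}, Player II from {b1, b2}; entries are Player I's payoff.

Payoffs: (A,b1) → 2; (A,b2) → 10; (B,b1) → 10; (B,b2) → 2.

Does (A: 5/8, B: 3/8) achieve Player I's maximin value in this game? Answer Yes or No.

Against b1 this mix gives (5/8)·2 + (3/8)·10 = 5.
Against b2 this mix gives (5/8)·10 + (3/8)·2 = 7.
Player II will play b1, holding Player I to 5. Shifting weight toward the row that does better against b1 would raise this floor (the equalizing mix achieves 6 against both b1 and b2), so the proposed strategy is not optimal.

No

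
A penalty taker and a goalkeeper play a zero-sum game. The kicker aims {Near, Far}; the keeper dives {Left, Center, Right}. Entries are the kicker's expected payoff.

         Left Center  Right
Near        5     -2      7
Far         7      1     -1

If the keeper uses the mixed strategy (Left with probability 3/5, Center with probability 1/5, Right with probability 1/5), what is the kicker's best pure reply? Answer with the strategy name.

Far

Expected payoff of Near: (3/5)·5 + (1/5)·(-2) + (1/5)·7 = 4.
Expected payoff of Far: (3/5)·7 + (1/5)·1 + (1/5)·(-1) = 21/5.
The largest is 21/5, so the kicker's best response is Far.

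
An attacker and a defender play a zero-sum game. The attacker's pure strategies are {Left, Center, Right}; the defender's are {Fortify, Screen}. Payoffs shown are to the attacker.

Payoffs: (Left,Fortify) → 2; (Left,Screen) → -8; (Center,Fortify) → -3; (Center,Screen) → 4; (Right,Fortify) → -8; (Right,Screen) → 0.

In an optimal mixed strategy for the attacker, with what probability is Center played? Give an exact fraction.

10/17

Row minima: Left → -8, Center → -3, Right → -8; maximin = -3.
Column maxima: Fortify → 2, Screen → 4; minimax = 2.
-3 ≠ 2, so there is no saddle point; optimal play is mixed.
Right is strictly dominated by Center, so the attacker never plays it.
On the remaining 2×2 (Left, Center vs Fortify, Screen):
Let the attacker play Left with probability p. Expected payoff against Fortify: 2p + (-3)(1−p) = 5p − 3; against Screen: (-8)p + 4(1−p) = −12p + 4.
Setting these equal: 5p − 3 = −12p + 4 ⇒ 17p = 7 ⇒ p = 7/17, and the value is (5)·(7/17) − 3 = -16/17.
For the defender: with q = P(Fortify), equating Left's and Center's payoffs gives 10q − 8 = −7q + 4 ⇒ q = 12/17.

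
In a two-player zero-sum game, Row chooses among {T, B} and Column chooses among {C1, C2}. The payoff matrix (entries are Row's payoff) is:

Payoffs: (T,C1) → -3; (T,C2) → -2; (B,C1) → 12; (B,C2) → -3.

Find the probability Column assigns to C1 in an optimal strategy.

1/16

Row minima: T → -3, B → -3; maximin = -3.
Column maxima: C1 → 12, C2 → -2; minimax = -2.
-3 ≠ -2, so there is no saddle point; optimal play is mixed.
Let Row play T with probability p. Expected payoff against C1: (-3)p + 12(1−p) = −15p + 12; against C2: (-2)p + (-3)(1−p) = p − 3.
Setting these equal: −15p + 12 = p − 3 ⇒ −16p = -15 ⇒ p = 15/16, and the value is (-15)·(15/16) + 12 = -33/16.
For Column: with q = P(C1), equating T's and B's payoffs gives −q − 2 = 15q − 3 ⇒ q = 1/16.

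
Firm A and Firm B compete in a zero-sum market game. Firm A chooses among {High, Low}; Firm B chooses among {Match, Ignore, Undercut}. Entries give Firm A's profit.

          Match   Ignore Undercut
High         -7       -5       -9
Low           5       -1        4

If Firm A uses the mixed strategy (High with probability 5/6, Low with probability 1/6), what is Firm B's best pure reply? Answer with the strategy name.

Undercut

If Firm B plays Match, Firm A's expected payoff is (5/6)·(-7) + (1/6)·5 = -5.
If Firm B plays Ignore, Firm A's expected payoff is (5/6)·(-5) + (1/6)·(-1) = -13/3.
If Firm B plays Undercut, Firm A's expected payoff is (5/6)·(-9) + (1/6)·4 = -41/6.
Firm B minimizes Firm A's payoff; the smallest is -41/6, so the best response is Undercut.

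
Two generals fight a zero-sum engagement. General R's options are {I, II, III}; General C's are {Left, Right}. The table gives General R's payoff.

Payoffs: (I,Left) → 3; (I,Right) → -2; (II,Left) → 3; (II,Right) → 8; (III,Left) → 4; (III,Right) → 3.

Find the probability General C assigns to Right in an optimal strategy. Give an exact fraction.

1/6

Row minima: I → -2, II → 3, III → 3; maximin = 3.
Column maxima: Left → 4, Right → 8; minimax = 4.
3 ≠ 4, so there is no saddle point; optimal play is mixed.
I is strictly dominated by III, so General R never plays it.
On the remaining 2×2 (II, III vs Left, Right):
Let General R play II with probability p. Expected payoff against Left: 3p + 4(1−p) = −p + 4; against Right: 8p + 3(1−p) = 5p + 3.
Setting these equal: −p + 4 = 5p + 3 ⇒ −6p = -1 ⇒ p = 1/6, and the value is (-1)·(1/6) + 4 = 23/6.
For General C: with q = P(Left), equating II's and III's payoffs gives −5q + 8 = q + 3 ⇒ q = 5/6.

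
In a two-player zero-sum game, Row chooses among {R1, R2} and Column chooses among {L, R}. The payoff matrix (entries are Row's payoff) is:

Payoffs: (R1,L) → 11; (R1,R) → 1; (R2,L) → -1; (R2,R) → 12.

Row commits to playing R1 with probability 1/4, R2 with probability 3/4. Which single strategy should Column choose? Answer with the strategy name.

If Column plays L, Row's expected payoff is (1/4)·11 + (3/4)·(-1) = 2.
If Column plays R, Row's expected payoff is (1/4)·1 + (3/4)·12 = 37/4.
Column minimizes Row's payoff; the smallest is 2, so the best response is L.

L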